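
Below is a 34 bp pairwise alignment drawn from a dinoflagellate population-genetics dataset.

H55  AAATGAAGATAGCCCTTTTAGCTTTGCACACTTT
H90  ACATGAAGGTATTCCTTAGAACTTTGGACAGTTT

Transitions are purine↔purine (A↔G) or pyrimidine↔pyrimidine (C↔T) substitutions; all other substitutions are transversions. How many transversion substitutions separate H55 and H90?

Mismatches occur at site 2 (A/C, transversion), site 9 (A/G, transition), site 12 (G/T, transversion), site 13 (C/T, transition), site 18 (T/A, transversion), site 19 (T/G, transversion), site 21 (G/A, transition), site 27 (C/G, transversion), site 31 (C/G, transversion).
Of the 9 differences, 3 transitions and 6 transversions, so the answer is 6.

6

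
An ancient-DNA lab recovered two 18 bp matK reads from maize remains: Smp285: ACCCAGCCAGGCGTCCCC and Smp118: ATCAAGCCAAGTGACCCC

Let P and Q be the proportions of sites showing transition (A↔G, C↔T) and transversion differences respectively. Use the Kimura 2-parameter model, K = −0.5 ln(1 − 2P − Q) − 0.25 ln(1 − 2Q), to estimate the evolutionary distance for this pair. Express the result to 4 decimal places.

0.3567

The sequences differ at positions 2 (C/T, transition), 4 (C/A, transversion), 10 (G/A, transition), 12 (C/T, transition), 14 (T/A, transversion).
Of the 5 differences, 3 transitions and 2 transversions over 18 sites: P = 3/18 = 0.166667, Q = 2/18 = 0.111111.
d = −0.5·ln(0.555555) − 0.25·ln(0.777778) = −0.5·(-0.587788) − 0.25·(-0.251314) = 0.3567.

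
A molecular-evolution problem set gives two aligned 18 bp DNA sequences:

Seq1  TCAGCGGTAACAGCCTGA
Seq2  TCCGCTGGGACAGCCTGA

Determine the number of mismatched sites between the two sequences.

4

Differing sites — 3:A/C; 6:G/T; 8:T/G; 9:A/G.
That gives 4 mismatches out of 18 aligned sites, so the Hamming distance is 4.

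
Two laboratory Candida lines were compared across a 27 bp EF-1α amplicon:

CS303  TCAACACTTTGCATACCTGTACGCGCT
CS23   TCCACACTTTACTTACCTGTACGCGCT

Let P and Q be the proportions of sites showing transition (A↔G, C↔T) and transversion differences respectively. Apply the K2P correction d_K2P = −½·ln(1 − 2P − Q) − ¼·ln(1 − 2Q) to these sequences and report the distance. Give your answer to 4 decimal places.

Differing sites — 3:A/C (Tv); 11:G/A (Ti); 13:A/T (Tv).
Of the 3 differences, 1 transition and 2 transversions over 27 sites: P = 1/27 = 0.037037, Q = 2/27 = 0.074074.
d = −0.5·ln(0.851852) − 0.25·ln(0.851852) = −0.5·(-0.160342) − 0.25·(-0.160342) = 0.1203.

0.1203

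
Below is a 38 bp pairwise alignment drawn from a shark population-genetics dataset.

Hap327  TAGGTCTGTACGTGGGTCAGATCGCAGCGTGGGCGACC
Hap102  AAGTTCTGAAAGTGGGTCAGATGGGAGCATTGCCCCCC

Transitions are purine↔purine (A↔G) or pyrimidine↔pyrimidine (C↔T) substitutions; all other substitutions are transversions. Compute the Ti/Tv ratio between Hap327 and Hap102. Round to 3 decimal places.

The sequences differ at positions 1 (T/A, transversion), 4 (G/T, transversion), 9 (T/A, transversion), 11 (C/A, transversion), 23 (C/G, transversion), 25 (C/G, transversion), 29 (G/A, transition), 31 (G/T, transversion), 33 (G/C, transversion), 35 (G/C, transversion), 36 (A/C, transversion).
Of the 11 differences, 1 transition and 10 transversions, so Ti/Tv = 1/10 = 0.100.

0.100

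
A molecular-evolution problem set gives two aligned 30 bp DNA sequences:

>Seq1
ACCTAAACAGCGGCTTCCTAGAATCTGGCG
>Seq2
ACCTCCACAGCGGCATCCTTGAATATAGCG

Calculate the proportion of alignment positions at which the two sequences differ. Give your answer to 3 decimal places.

0.200

Mismatches occur at site 5 (A/C), site 6 (A/C), site 15 (T/A), site 20 (A/T), site 25 (C/A), site 27 (G/A).
There are 6 differences over 30 sites, so p = 6/30 = 0.200.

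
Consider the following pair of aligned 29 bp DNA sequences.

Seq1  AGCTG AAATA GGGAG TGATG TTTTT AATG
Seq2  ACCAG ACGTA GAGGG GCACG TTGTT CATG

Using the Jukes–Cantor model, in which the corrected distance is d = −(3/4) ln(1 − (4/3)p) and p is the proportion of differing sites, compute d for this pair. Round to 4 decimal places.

Differing sites — 2:G/C; 4:T/A; 7:A/C; 8:A/G; 12:G/A; 14:A/G; 16:T/G; 17:G/C; 19:T/C; 23:T/G; 26:A/C.
p = 11/29 = 0.379310.
d = −0.75 · ln(1 − (4/3)·0.379310) = −0.75 · ln(0.494253) = −0.75 · (-0.704708) = 0.5285.

0.5285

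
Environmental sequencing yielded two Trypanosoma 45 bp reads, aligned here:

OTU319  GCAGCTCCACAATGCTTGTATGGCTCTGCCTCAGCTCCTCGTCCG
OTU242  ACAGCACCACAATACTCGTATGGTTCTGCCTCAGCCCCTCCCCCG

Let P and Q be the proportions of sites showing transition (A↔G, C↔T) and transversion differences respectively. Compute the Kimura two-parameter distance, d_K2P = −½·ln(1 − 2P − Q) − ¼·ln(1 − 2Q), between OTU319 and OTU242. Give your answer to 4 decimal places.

Differing sites — 1:G/A (Ti); 6:T/A (Tv); 14:G/A (Ti); 17:T/C (Ti); 24:C/T (Ti); 36:T/C (Ti); 41:G/C (Tv); 42:T/C (Ti).
Of the 8 differences, 6 transitions and 2 transversions over 45 sites: P = 6/45 = 0.133333, Q = 2/45 = 0.044444.
d = −0.5·ln(0.688890) − 0.25·ln(0.911112) = −0.5·(-0.372674) − 0.25·(-0.093089) = 0.2096.

0.2096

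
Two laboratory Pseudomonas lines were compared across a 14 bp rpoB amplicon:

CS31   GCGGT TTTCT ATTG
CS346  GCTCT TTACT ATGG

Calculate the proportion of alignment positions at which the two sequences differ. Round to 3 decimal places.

0.286

The sequences differ at positions 3 (G/T), 4 (G/C), 8 (T/A), 13 (T/G).
There are 4 differences over 14 sites, so p = 4/14 = 0.286.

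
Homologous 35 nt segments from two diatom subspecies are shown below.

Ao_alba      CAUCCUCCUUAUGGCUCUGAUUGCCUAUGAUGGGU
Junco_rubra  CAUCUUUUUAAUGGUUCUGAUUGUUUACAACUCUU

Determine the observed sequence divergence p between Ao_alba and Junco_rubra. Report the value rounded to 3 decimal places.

0.371

The sequences differ at positions 5 (C/U), 7 (C/U), 8 (C/U), 10 (U/A), 15 (C/U), 24 (C/U), 25 (C/U), 28 (U/C), 29 (G/A), 31 (U/C), 32 (G/U), 33 (G/C), 34 (G/U).
There are 13 differences over 35 sites, so p = 13/35 = 0.371.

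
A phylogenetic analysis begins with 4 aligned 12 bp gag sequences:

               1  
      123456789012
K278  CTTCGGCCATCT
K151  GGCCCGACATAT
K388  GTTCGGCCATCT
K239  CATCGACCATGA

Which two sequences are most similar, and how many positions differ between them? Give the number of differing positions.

1

Pairwise Hamming distances:
  K278 vs K151: 6
  K278 vs K388: 1
  K278 vs K239: 4
  K151 vs K388: 5
  K151 vs K239: 8
  K388 vs K239: 5
The smallest is 1, between K278 and K388.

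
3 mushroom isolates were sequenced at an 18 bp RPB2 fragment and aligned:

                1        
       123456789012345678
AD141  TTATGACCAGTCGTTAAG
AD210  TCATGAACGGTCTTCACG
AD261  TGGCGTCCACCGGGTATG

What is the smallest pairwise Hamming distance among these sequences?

6

Pairwise Hamming distances:
  AD141 vs AD210: 6
  AD141 vs AD261: 9
  AD210 vs AD261: 13
The smallest is 6, between AD141 and AD210.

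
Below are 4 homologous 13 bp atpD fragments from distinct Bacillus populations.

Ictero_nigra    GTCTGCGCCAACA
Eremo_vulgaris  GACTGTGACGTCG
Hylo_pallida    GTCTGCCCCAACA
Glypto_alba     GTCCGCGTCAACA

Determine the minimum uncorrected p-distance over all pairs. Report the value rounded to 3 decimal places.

Pairwise Hamming distances:
  Ictero_nigra vs Eremo_vulgaris: 6
  Ictero_nigra vs Hylo_pallida: 1
  Ictero_nigra vs Glypto_alba: 2
  Eremo_vulgaris vs Hylo_pallida: 7
  Eremo_vulgaris vs Glypto_alba: 7
  Hylo_pallida vs Glypto_alba: 3
The smallest is 1 mismatch, between Ictero_nigra and Hylo_pallida; p = 1/13 = 0.077.

0.077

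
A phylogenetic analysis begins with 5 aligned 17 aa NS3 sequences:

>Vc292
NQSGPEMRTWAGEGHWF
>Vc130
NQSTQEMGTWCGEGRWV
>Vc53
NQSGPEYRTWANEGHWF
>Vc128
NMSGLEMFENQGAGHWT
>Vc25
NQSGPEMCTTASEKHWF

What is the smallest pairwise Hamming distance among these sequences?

2

Pairwise Hamming distances:
  Vc292 vs Vc130: 6
  Vc292 vs Vc53: 2
  Vc292 vs Vc128: 8
  Vc292 vs Vc25: 4
  Vc130 vs Vc53: 8
  Vc130 vs Vc128: 10
  Vc130 vs Vc25: 9
  Vc53 vs Vc128: 10
  Vc53 vs Vc25: 5
  Vc128 vs Vc25: 10
The smallest is 2, between Vc292 and Vc53.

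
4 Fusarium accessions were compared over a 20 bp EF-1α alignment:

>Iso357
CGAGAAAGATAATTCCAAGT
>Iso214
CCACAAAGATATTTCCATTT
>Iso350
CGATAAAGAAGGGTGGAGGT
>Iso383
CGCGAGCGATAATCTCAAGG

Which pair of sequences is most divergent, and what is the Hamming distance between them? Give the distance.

13

Pairwise Hamming distances:
  Iso357 vs Iso214: 5
  Iso357 vs Iso350: 8
  Iso357 vs Iso383: 6
  Iso214 vs Iso350: 10
  Iso214 vs Iso383: 11
  Iso350 vs Iso383: 13
The largest is 13, between Iso350 and Iso383.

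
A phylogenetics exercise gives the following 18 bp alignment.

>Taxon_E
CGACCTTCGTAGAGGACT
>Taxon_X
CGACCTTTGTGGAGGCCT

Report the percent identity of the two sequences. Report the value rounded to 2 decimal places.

The sequences differ at positions 8 (C/T), 11 (A/G), 16 (A/C).
15 of the 18 sites match, so the percent identity is 15/18 × 100 = 83.33%.

83.33%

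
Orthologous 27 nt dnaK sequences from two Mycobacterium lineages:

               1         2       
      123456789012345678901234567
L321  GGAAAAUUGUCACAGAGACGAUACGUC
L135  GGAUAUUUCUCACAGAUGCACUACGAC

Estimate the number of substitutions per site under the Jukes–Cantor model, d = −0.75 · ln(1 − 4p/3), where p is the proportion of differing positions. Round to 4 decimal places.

Differing sites — 4:A/U; 6:A/U; 9:G/C; 17:G/U; 18:A/G; 20:G/A; 21:A/C; 26:U/A.
p = 8/27 = 0.296296.
d = −0.75 · ln(1 − (4/3)·0.296296) = −0.75 · ln(0.604939) = −0.75 · (-0.502628) = 0.3770.

0.3770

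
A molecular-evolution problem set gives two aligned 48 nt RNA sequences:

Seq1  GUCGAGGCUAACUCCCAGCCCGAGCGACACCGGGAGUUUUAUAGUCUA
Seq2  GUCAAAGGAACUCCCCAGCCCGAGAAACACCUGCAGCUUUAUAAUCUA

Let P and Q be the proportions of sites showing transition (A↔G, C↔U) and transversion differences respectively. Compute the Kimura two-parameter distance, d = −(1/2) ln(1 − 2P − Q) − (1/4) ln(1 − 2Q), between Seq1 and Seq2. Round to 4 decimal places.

0.3414

The sequences differ at positions 4 (G/A, transition), 6 (G/A, transition), 8 (C/G, transversion), 9 (U/A, transversion), 11 (A/C, transversion), 12 (C/U, transition), 13 (U/C, transition), 25 (C/A, transversion), 26 (G/A, transition), 32 (G/U, transversion), 34 (G/C, transversion), 37 (U/C, transition), 44 (G/A, transition).
Of the 13 differences, 7 transitions and 6 transversions over 48 sites: P = 7/48 = 0.145833, Q = 6/48 = 0.125000.
d = −0.5·ln(0.583334) − 0.25·ln(0.750000) = −0.5·(-0.538995) − 0.25·(-0.287682) = 0.3414.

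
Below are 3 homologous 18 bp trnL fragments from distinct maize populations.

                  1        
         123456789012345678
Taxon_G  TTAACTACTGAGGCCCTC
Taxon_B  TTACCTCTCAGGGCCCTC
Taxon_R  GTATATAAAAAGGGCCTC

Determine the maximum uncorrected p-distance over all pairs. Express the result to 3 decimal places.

0.444

Pairwise Hamming distances:
  Taxon_G vs Taxon_B: 6
  Taxon_G vs Taxon_R: 7
  Taxon_B vs Taxon_R: 8
The largest is 8 mismatches, between Taxon_B and Taxon_R; p = 8/18 = 0.444.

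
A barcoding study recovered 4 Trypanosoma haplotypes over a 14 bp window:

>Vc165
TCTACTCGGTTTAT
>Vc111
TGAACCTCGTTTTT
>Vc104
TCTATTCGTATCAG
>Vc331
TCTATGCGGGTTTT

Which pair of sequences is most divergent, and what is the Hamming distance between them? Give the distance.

Pairwise Hamming distances:
  Vc165 vs Vc111: 6
  Vc165 vs Vc104: 5
  Vc165 vs Vc331: 4
  Vc111 vs Vc104: 11
  Vc111 vs Vc331: 7
  Vc104 vs Vc331: 6
The largest is 11, between Vc111 and Vc104.

11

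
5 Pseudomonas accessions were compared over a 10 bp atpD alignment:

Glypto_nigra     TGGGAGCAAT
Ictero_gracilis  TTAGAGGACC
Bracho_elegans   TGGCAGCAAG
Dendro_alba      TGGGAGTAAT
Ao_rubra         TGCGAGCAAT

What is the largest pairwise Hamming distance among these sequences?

Pairwise Hamming distances:
  Glypto_nigra vs Ictero_gracilis: 5
  Glypto_nigra vs Bracho_elegans: 2
  Glypto_nigra vs Dendro_alba: 1
  Glypto_nigra vs Ao_rubra: 1
  Ictero_gracilis vs Bracho_elegans: 6
  Ictero_gracilis vs Dendro_alba: 5
  Ictero_gracilis vs Ao_rubra: 5
  Bracho_elegans vs Dendro_alba: 3
  Bracho_elegans vs Ao_rubra: 3
  Dendro_alba vs Ao_rubra: 2
The largest is 6, between Ictero_gracilis and Bracho_elegans.

6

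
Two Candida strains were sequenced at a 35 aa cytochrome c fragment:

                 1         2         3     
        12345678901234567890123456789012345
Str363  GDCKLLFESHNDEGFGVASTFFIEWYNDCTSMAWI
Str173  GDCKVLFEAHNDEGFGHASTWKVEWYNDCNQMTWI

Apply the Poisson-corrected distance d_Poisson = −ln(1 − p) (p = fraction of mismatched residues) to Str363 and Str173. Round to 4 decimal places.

0.2973

Differing sites — 5:L/V; 9:S/A; 17:V/H; 21:F/W; 22:F/K; 23:I/V; 30:T/N; 31:S/Q; 33:A/T.
p = 9/35 = 0.257143.
d = −ln(1 − 0.257143) = −ln(0.742857) = 0.2973.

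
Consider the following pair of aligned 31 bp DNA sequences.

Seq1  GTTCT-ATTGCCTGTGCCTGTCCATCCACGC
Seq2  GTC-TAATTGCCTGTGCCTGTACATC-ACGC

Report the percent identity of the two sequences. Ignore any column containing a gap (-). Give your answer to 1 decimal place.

Excluding the 3 gap columns leaves 28 comparable sites.
Differing sites — 3:T/C; 22:C/A.
26 of the 28 comparable sites match, so the percent identity is 26/28 × 100 = 92.9%.

92.9%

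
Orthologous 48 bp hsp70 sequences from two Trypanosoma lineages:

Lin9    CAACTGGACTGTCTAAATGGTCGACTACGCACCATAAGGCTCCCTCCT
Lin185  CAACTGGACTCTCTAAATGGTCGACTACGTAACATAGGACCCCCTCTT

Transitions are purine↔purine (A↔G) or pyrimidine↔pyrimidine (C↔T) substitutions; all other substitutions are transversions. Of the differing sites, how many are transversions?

The sequences differ at positions 11 (G/C, transversion), 30 (C/T, transition), 32 (C/A, transversion), 37 (A/G, transition), 39 (G/A, transition), 41 (T/C, transition), 47 (C/T, transition).
Of the 7 differences, 5 transitions and 2 transversions, so the answer is 2.

2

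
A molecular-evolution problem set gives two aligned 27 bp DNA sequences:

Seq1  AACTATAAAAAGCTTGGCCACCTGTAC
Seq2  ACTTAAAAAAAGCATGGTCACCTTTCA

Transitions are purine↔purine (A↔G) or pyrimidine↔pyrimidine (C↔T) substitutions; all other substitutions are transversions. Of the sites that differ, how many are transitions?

2

Mismatches occur at site 2 (A/C, transversion), site 3 (C/T, transition), site 6 (T/A, transversion), site 14 (T/A, transversion), site 18 (C/T, transition), site 24 (G/T, transversion), site 26 (A/C, transversion), site 27 (C/A, transversion).
Of the 8 differences, 2 transitions and 6 transversions, so the answer is 2.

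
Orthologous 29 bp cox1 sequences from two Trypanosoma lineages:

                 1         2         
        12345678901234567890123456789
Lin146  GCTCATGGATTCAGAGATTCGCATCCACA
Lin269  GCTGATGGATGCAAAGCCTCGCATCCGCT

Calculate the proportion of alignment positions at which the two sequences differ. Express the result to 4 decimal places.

0.2414

The sequences differ at positions 4 (C/G), 11 (T/G), 14 (G/A), 17 (A/C), 18 (T/C), 27 (A/G), 29 (A/T).
There are 7 differences over 29 sites, so p = 7/29 = 0.2414.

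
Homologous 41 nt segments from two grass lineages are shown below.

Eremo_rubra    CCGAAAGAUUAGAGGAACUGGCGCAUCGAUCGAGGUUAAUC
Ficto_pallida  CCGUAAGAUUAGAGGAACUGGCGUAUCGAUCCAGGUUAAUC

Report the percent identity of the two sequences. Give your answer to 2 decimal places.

Differing sites — 4:A/U; 24:C/U; 32:G/C.
38 of the 41 sites match, so the percent identity is 38/41 × 100 = 92.68%.

92.68%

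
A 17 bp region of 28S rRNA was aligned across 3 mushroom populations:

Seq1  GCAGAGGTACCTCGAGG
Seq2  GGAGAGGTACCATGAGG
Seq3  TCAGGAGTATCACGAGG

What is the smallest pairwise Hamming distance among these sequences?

Pairwise Hamming distances:
  Seq1 vs Seq2: 3
  Seq1 vs Seq3: 5
  Seq2 vs Seq3: 6
The smallest is 3, between Seq1 and Seq2.

3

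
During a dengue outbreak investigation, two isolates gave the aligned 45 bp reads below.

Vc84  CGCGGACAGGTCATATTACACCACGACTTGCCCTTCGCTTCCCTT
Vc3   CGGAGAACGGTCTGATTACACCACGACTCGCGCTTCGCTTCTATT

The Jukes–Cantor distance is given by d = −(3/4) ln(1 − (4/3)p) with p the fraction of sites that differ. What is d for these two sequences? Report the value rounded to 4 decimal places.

The sequences differ at positions 3 (C/G), 4 (G/A), 7 (C/A), 8 (A/C), 13 (A/T), 14 (T/G), 29 (T/C), 32 (C/G), 42 (C/T), 43 (C/A).
p = 10/45 = 0.222222.
d = −0.75 · ln(1 − (4/3)·0.222222) = −0.75 · ln(0.703704) = −0.75 · (-0.351397) = 0.2635.

0.2635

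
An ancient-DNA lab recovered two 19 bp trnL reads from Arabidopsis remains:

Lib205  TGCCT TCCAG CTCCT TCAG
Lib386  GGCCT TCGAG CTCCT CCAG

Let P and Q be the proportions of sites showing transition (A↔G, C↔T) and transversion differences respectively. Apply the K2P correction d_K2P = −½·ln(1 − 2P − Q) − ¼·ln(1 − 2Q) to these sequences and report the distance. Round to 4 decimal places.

The sequences differ at positions 1 (T/G, transversion), 8 (C/G, transversion), 16 (T/C, transition).
Of the 3 differences, 1 transition and 2 transversions over 19 sites: P = 1/19 = 0.052632, Q = 2/19 = 0.105263.
d = −0.5·ln(0.789473) − 0.25·ln(0.789474) = −0.5·(-0.236390) − 0.25·(-0.236388) = 0.1773.

0.1773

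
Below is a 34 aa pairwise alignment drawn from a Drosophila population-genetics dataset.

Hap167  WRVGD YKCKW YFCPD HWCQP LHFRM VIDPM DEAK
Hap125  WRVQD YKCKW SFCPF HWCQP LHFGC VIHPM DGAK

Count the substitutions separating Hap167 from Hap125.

7

Mismatches occur at site 4 (G/Q), site 11 (Y/S), site 15 (D/F), site 24 (R/G), site 25 (M/C), site 28 (D/H), site 32 (E/G).
That gives 7 mismatches out of 34 aligned sites, so the Hamming distance is 7.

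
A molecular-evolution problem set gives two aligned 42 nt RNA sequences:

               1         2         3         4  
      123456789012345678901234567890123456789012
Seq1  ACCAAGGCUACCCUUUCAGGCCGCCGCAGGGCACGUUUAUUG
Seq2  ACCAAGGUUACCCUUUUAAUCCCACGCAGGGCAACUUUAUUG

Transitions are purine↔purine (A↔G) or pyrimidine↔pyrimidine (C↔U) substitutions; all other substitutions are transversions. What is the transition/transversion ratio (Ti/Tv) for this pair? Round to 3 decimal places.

Mismatches occur at site 8 (C↔U, transition), site 17 (C↔U, transition), site 19 (G↔A, transition), site 20 (G↔U, transversion), site 23 (G↔C, transversion), site 24 (C↔A, transversion), site 34 (C↔A, transversion), site 35 (G↔C, transversion).
Of the 8 differences, 3 transitions and 5 transversions, so Ti/Tv = 3/5 = 0.600.

0.600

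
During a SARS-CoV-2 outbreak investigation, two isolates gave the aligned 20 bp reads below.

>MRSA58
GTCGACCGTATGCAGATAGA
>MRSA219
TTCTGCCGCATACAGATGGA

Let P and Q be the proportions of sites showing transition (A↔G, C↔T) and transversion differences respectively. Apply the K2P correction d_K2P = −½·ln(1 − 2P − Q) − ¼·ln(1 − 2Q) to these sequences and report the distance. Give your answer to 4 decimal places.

0.4024

Mismatches occur at site 1 (G/T, transversion), site 4 (G/T, transversion), site 5 (A/G, transition), site 9 (T/C, transition), site 12 (G/A, transition), site 18 (A/G, transition).
Of the 6 differences, 4 transitions and 2 transversions over 20 sites: P = 4/20 = 0.200000, Q = 2/20 = 0.100000.
d = −0.5·ln(0.500000) − 0.25·ln(0.800000) = −0.5·(-0.693147) − 0.25·(-0.223144) = 0.4024.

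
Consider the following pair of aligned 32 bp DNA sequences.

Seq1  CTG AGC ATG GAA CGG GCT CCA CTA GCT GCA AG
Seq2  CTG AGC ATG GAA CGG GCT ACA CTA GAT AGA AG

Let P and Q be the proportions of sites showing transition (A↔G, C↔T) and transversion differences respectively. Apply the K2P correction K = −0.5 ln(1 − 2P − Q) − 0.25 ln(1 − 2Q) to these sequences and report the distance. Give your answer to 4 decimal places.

The sequences differ at positions 19 (C/A, transversion), 26 (C/A, transversion), 28 (G/A, transition), 29 (C/G, transversion).
Of the 4 differences, 1 transition and 3 transversions over 32 sites: P = 1/32 = 0.031250, Q = 3/32 = 0.093750.
d = −0.5·ln(0.843750) − 0.25·ln(0.812500) = −0.5·(-0.169899) − 0.25·(-0.207639) = 0.1369.

0.1369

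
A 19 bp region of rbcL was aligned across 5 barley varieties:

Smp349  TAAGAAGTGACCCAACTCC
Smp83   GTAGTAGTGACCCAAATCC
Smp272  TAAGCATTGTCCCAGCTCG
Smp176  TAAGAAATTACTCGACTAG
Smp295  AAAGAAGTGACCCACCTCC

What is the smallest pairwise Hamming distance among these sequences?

Pairwise Hamming distances:
  Smp349 vs Smp83: 4
  Smp349 vs Smp272: 5
  Smp349 vs Smp176: 6
  Smp349 vs Smp295: 2
  Smp83 vs Smp272: 8
  Smp83 vs Smp176: 10
  Smp83 vs Smp295: 5
  Smp272 vs Smp176: 8
  Smp272 vs Smp295: 6
  Smp176 vs Smp295: 8
The smallest is 2, between Smp349 and Smp295.

2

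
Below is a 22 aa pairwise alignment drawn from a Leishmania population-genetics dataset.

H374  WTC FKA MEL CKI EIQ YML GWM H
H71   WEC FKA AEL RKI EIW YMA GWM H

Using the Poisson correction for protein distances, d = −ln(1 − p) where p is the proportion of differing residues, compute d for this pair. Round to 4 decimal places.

0.2578

Differing sites — 2:T/E; 7:M/A; 10:C/R; 15:Q/W; 18:L/A.
p = 5/22 = 0.227273.
d = −ln(1 − 0.227273) = −ln(0.772727) = 0.2578.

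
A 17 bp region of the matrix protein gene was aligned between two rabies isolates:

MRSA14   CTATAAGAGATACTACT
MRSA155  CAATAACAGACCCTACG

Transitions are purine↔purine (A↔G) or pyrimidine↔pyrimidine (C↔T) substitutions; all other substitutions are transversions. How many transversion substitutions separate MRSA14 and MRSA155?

The sequences differ at positions 2 (T/A, transversion), 7 (G/C, transversion), 11 (T/C, transition), 12 (A/C, transversion), 17 (T/G, transversion).
Of the 5 differences, 1 transition and 4 transversions, so the answer is 4.

4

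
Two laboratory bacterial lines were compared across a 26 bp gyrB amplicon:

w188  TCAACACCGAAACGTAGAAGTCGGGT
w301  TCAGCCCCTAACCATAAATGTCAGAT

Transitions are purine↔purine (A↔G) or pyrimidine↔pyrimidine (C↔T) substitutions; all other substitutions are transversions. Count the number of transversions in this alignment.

The sequences differ at positions 4 (A/G, transition), 6 (A/C, transversion), 9 (G/T, transversion), 12 (A/C, transversion), 14 (G/A, transition), 17 (G/A, transition), 19 (A/T, transversion), 23 (G/A, transition), 25 (G/A, transition).
Of the 9 differences, 5 transitions and 4 transversions, so the answer is 4.

4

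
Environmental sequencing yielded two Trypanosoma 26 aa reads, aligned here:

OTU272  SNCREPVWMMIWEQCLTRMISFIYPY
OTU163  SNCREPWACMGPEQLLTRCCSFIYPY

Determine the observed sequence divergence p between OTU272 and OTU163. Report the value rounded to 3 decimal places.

0.308

Differing sites — 7:V/W; 8:W/A; 9:M/C; 11:I/G; 12:W/P; 15:C/L; 19:M/C; 20:I/C.
There are 8 differences over 26 sites, so p = 8/26 = 0.308.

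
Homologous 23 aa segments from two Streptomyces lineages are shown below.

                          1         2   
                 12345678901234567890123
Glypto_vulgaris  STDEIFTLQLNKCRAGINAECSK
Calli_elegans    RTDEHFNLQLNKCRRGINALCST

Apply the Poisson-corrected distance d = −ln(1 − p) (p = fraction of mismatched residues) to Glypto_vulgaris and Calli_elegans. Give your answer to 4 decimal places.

Mismatches occur at site 1 (S↔R), site 5 (I↔H), site 7 (T↔N), site 15 (A↔R), site 20 (E↔L), site 23 (K↔T).
p = 6/23 = 0.260870.
d = −ln(1 − 0.260870) = −ln(0.739130) = 0.3023.

0.3023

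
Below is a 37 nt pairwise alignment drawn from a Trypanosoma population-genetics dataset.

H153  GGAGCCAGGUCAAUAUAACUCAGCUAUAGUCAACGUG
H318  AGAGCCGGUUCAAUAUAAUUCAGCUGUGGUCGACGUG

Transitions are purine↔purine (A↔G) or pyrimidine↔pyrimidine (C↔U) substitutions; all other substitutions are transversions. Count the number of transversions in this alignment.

1

Mismatches occur at site 1 (G↔A, transition), site 7 (A↔G, transition), site 9 (G↔U, transversion), site 19 (C↔U, transition), site 26 (A↔G, transition), site 28 (A↔G, transition), site 32 (A↔G, transition).
Of the 7 differences, 6 transitions and 1 transversion, so the answer is 1.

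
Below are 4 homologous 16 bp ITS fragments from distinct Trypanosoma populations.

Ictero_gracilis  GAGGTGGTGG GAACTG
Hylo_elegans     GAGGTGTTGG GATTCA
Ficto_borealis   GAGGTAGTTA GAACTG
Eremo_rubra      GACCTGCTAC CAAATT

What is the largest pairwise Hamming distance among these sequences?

10

Pairwise Hamming distances:
  Ictero_gracilis vs Hylo_elegans: 5
  Ictero_gracilis vs Ficto_borealis: 3
  Ictero_gracilis vs Eremo_rubra: 8
  Hylo_elegans vs Ficto_borealis: 8
  Hylo_elegans vs Eremo_rubra: 10
  Ficto_borealis vs Eremo_rubra: 9
The largest is 10, between Hylo_elegans and Eremo_rubra.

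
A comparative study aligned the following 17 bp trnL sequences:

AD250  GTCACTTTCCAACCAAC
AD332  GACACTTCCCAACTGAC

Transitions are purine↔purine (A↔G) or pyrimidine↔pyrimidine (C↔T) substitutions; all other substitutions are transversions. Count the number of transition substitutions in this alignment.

3

Differing sites — 2:T/A (Tv); 8:T/C (Ti); 14:C/T (Ti); 15:A/G (Ti).
Of the 4 differences, 3 transitions and 1 transversion, so the answer is 3.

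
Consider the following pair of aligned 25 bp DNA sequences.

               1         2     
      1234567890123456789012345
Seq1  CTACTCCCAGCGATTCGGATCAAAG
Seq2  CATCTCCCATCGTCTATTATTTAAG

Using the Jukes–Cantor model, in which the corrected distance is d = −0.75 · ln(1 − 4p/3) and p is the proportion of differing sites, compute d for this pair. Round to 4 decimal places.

Mismatches occur at site 2 (T/A), site 3 (A/T), site 10 (G/T), site 13 (A/T), site 14 (T/C), site 16 (C/A), site 17 (G/T), site 18 (G/T), site 21 (C/T), site 22 (A/T).
p = 10/25 = 0.400000.
d = −0.75 · ln(1 − (4/3)·0.400000) = −0.75 · ln(0.466667) = −0.75 · (-0.762139) = 0.5716.

0.5716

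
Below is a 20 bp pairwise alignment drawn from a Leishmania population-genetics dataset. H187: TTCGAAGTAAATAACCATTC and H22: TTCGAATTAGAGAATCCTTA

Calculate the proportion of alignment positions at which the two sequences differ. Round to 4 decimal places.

Differing sites — 7:G/T; 10:A/G; 12:T/G; 15:C/T; 17:A/C; 20:C/A.
There are 6 differences over 20 sites, so p = 6/20 = 0.3000.

0.3000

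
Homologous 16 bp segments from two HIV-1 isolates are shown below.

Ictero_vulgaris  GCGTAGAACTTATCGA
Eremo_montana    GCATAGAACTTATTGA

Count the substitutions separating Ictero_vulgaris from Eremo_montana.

2

Mismatches occur at site 3 (G/A), site 14 (C/T).
That gives 2 mismatches out of 16 aligned sites, so the Hamming distance is 2.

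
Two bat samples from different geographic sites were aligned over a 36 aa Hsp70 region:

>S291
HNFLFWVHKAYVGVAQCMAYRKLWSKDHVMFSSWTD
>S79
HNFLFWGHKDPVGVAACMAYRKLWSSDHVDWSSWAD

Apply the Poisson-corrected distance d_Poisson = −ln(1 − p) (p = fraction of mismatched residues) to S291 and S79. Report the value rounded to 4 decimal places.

The sequences differ at positions 7 (V/G), 10 (A/D), 11 (Y/P), 16 (Q/A), 26 (K/S), 30 (M/D), 31 (F/W), 35 (T/A).
p = 8/36 = 0.222222.
d = −ln(1 − 0.222222) = −ln(0.777778) = 0.2513.

0.2513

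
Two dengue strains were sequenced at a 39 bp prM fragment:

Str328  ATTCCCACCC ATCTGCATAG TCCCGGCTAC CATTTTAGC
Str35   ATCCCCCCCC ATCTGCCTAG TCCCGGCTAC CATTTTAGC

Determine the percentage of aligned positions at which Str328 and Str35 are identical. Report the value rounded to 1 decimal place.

Differing sites — 3:T/C; 7:A/C; 17:A/C.
36 of the 39 sites match, so the percent identity is 36/39 × 100 = 92.3%.

92.3%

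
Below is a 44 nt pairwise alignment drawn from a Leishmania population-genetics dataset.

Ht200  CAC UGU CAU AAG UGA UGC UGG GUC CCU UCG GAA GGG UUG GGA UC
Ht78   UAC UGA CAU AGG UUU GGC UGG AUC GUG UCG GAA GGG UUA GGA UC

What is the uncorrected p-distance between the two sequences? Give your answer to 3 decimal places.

Mismatches occur at site 1 (C→U), site 6 (U→A), site 11 (A→G), site 14 (G→U), site 15 (A→U), site 16 (U→G), site 22 (G→A), site 25 (C→G), site 26 (C→U), site 27 (U→G), site 39 (G→A).
There are 11 differences over 44 sites, so p = 11/44 = 0.250.

0.250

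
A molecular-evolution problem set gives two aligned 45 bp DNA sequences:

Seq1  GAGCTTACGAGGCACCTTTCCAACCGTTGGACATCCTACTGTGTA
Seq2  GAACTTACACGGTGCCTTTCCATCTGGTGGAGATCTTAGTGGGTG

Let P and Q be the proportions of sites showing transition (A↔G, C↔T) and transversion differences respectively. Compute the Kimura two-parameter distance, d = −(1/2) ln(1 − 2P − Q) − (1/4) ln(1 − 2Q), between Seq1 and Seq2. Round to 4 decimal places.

0.3714

Mismatches occur at site 3 (G↔A, transition), site 9 (G↔A, transition), site 10 (A↔C, transversion), site 13 (C↔T, transition), site 14 (A↔G, transition), site 23 (A↔T, transversion), site 25 (C↔T, transition), site 27 (T↔G, transversion), site 32 (C↔G, transversion), site 36 (C↔T, transition), site 39 (C↔G, transversion), site 42 (T↔G, transversion), site 45 (A↔G, transition).
Of the 13 differences, 7 transitions and 6 transversions over 45 sites: P = 7/45 = 0.155556, Q = 6/45 = 0.133333.
d = −0.5·ln(0.555555) − 0.25·ln(0.733334) = −0.5·(-0.587788) − 0.25·(-0.310154) = 0.3714.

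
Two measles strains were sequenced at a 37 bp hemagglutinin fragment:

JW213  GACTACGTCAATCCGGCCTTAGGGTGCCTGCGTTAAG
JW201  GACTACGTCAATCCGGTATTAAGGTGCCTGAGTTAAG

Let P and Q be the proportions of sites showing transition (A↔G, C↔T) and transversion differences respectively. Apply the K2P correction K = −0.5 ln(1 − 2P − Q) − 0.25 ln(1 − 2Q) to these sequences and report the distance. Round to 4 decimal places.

0.1171

The sequences differ at positions 17 (C/T, transition), 18 (C/A, transversion), 22 (G/A, transition), 31 (C/A, transversion).
Of the 4 differences, 2 transitions and 2 transversions over 37 sites: P = 2/37 = 0.054054, Q = 2/37 = 0.054054.
d = −0.5·ln(0.837838) − 0.25·ln(0.891892) = −0.5·(-0.176931) − 0.25·(-0.114410) = 0.1171.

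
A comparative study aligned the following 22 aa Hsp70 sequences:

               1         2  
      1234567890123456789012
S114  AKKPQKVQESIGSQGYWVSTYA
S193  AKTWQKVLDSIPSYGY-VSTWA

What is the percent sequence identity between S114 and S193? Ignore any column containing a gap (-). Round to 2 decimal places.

66.67%

Excluding the 1 gap column leaves 21 comparable sites.
Mismatches occur at site 3 (K→T), site 4 (P→W), site 8 (Q→L), site 9 (E→D), site 12 (G→P), site 14 (Q→Y), site 21 (Y→W).
14 of the 21 comparable sites match, so the percent identity is 14/21 × 100 = 66.67%.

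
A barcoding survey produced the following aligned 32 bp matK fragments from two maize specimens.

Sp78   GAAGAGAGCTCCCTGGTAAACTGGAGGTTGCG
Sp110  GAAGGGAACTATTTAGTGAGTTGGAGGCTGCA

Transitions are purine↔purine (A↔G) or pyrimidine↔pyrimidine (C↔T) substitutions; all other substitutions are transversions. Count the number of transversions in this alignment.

1

The sequences differ at positions 5 (A/G, transition), 8 (G/A, transition), 11 (C/A, transversion), 12 (C/T, transition), 13 (C/T, transition), 15 (G/A, transition), 18 (A/G, transition), 20 (A/G, transition), 21 (C/T, transition), 28 (T/C, transition), 32 (G/A, transition).
Of the 11 differences, 10 transitions and 1 transversion, so the answer is 1.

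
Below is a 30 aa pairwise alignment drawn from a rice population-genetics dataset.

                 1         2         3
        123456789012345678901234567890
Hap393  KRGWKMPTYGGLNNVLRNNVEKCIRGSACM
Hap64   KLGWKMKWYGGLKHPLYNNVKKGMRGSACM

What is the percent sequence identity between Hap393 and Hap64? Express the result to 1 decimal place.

66.7%

Mismatches occur at site 2 (R/L), site 7 (P/K), site 8 (T/W), site 13 (N/K), site 14 (N/H), site 15 (V/P), site 17 (R/Y), site 21 (E/K), site 23 (C/G), site 24 (I/M).
20 of the 30 sites match, so the percent identity is 20/30 × 100 = 66.7%.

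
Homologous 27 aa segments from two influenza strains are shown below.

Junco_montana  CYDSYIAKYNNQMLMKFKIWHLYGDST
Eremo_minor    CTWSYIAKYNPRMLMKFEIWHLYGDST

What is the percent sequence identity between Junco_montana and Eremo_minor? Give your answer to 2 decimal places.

81.48%

The sequences differ at positions 2 (Y/T), 3 (D/W), 11 (N/P), 12 (Q/R), 18 (K/E).
22 of the 27 sites match, so the percent identity is 22/27 × 100 = 81.48%.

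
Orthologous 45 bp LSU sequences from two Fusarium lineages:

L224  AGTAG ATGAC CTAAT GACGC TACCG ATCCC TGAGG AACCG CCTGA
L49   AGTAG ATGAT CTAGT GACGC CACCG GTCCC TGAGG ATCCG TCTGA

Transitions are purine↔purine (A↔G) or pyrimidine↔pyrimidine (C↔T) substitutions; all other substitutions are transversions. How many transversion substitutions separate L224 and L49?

The sequences differ at positions 10 (C/T, transition), 14 (A/G, transition), 21 (T/C, transition), 26 (A/G, transition), 37 (A/T, transversion), 41 (C/T, transition).
Of the 6 differences, 5 transitions and 1 transversion, so the answer is 1.

1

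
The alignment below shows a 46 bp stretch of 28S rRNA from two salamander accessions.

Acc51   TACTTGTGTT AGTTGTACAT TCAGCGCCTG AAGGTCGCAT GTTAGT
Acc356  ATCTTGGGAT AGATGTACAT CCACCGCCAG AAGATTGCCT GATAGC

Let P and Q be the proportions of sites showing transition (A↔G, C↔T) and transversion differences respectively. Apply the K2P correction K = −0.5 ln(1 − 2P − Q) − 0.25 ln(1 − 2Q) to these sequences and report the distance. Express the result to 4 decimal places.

Differing sites — 1:T/A (Tv); 2:A/T (Tv); 7:T/G (Tv); 9:T/A (Tv); 13:T/A (Tv); 21:T/C (Ti); 24:G/C (Tv); 29:T/A (Tv); 34:G/A (Ti); 36:C/T (Ti); 39:A/C (Tv); 42:T/A (Tv); 46:T/C (Ti).
Of the 13 differences, 4 transitions and 9 transversions over 46 sites: P = 4/46 = 0.086957, Q = 9/46 = 0.195652.
d = −0.5·ln(0.630434) − 0.25·ln(0.608696) = −0.5·(-0.461347) − 0.25·(-0.496436) = 0.3548.

0.3548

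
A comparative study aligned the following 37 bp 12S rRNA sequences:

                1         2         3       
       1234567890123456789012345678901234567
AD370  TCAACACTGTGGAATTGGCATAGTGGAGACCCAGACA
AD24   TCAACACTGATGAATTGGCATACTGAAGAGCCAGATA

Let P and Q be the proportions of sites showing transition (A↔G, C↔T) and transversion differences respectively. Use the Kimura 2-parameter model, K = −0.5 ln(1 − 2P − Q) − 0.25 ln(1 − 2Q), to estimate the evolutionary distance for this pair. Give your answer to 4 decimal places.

0.1827

The sequences differ at positions 10 (T/A, transversion), 11 (G/T, transversion), 23 (G/C, transversion), 26 (G/A, transition), 30 (C/G, transversion), 36 (C/T, transition).
Of the 6 differences, 2 transitions and 4 transversions over 37 sites: P = 2/37 = 0.054054, Q = 4/37 = 0.108108.
d = −0.5·ln(0.783784) − 0.25·ln(0.783784) = −0.5·(-0.243622) − 0.25·(-0.243622) = 0.1827.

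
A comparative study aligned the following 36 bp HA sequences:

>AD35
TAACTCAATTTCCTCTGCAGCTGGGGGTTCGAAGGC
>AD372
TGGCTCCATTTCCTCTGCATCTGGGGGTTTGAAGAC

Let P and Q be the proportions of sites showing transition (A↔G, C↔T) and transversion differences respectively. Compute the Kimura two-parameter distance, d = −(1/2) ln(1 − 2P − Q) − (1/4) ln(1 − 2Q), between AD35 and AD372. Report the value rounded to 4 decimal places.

0.1922

Mismatches occur at site 2 (A↔G, transition), site 3 (A↔G, transition), site 7 (A↔C, transversion), site 20 (G↔T, transversion), site 30 (C↔T, transition), site 35 (G↔A, transition).
Of the 6 differences, 4 transitions and 2 transversions over 36 sites: P = 4/36 = 0.111111, Q = 2/36 = 0.055556.
d = −0.5·ln(0.722222) − 0.25·ln(0.888888) = −0.5·(-0.325423) − 0.25·(-0.117784) = 0.1922.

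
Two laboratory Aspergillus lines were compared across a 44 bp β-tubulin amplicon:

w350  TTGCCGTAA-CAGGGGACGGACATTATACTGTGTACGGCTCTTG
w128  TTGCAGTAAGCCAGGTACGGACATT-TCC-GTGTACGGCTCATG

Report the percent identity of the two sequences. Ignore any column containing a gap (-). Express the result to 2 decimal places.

Excluding the 3 gap columns leaves 41 comparable sites.
The sequences differ at positions 5 (C/A), 12 (A/C), 13 (G/A), 16 (G/T), 28 (A/C), 42 (T/A).
35 of the 41 comparable sites match, so the percent identity is 35/41 × 100 = 85.37%.

85.37%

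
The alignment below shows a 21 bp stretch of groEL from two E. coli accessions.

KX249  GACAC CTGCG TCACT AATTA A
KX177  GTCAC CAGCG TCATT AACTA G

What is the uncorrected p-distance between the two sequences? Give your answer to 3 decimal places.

Differing sites — 2:A/T; 7:T/A; 14:C/T; 18:T/C; 21:A/G.
There are 5 differences over 21 sites, so p = 5/21 = 0.238.

0.238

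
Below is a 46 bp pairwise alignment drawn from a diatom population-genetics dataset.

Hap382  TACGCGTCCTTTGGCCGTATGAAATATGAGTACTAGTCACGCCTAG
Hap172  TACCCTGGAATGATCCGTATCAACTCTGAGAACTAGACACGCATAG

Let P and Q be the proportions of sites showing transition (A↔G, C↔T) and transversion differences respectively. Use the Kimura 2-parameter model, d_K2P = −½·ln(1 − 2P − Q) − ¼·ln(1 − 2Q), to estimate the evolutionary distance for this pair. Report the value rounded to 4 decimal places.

0.4483

The sequences differ at positions 4 (G/C, transversion), 6 (G/T, transversion), 7 (T/G, transversion), 8 (C/G, transversion), 9 (C/A, transversion), 10 (T/A, transversion), 12 (T/G, transversion), 13 (G/A, transition), 14 (G/T, transversion), 21 (G/C, transversion), 24 (A/C, transversion), 26 (A/C, transversion), 31 (T/A, transversion), 37 (T/A, transversion), 43 (C/A, transversion).
Of the 15 differences, 1 transition and 14 transversions over 46 sites: P = 1/46 = 0.021739, Q = 14/46 = 0.304348.
d = −0.5·ln(0.652174) − 0.25·ln(0.391304) = −0.5·(-0.427444) − 0.25·(-0.938271) = 0.4483.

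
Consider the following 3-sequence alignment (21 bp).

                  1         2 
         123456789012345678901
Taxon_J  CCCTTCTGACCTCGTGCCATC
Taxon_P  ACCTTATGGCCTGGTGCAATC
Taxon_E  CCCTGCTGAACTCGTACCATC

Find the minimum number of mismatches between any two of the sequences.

3

Pairwise Hamming distances:
  Taxon_J vs Taxon_P: 5
  Taxon_J vs Taxon_E: 3
  Taxon_P vs Taxon_E: 8
The smallest is 3, between Taxon_J and Taxon_E.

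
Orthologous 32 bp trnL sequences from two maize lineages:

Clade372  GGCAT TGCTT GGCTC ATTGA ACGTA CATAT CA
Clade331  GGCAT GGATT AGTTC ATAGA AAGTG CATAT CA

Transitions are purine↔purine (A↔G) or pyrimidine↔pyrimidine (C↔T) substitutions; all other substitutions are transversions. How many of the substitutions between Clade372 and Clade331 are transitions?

Differing sites — 6:T/G (Tv); 8:C/A (Tv); 11:G/A (Ti); 13:C/T (Ti); 18:T/A (Tv); 22:C/A (Tv); 25:A/G (Ti).
Of the 7 differences, 3 transitions and 4 transversions, so the answer is 3.

3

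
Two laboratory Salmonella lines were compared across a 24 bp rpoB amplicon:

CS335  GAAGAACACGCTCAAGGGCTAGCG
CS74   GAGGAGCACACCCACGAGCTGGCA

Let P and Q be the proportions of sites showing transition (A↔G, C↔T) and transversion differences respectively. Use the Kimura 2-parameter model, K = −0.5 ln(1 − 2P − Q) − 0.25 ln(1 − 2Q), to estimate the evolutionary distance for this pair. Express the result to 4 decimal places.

Differing sites — 3:A/G (Ti); 6:A/G (Ti); 10:G/A (Ti); 12:T/C (Ti); 15:A/C (Tv); 17:G/A (Ti); 21:A/G (Ti); 24:G/A (Ti).
Of the 8 differences, 7 transitions and 1 transversion over 24 sites: P = 7/24 = 0.291667, Q = 1/24 = 0.041667.
d = −0.5·ln(0.374999) − 0.25·ln(0.916666) = −0.5·(-0.980832) − 0.25·(-0.087012) = 0.5122.

0.5122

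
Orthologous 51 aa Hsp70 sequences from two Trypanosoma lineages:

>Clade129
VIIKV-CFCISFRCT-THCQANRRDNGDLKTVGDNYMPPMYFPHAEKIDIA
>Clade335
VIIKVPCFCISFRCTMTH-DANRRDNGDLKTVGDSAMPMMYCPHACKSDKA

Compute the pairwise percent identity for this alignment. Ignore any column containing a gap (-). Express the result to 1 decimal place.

Excluding the 3 gap columns leaves 48 comparable sites.
The sequences differ at positions 20 (Q/D), 35 (N/S), 36 (Y/A), 39 (P/M), 42 (F/C), 46 (E/C), 48 (I/S), 50 (I/K).
40 of the 48 comparable sites match, so the percent identity is 40/48 × 100 = 83.3%.

83.3%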